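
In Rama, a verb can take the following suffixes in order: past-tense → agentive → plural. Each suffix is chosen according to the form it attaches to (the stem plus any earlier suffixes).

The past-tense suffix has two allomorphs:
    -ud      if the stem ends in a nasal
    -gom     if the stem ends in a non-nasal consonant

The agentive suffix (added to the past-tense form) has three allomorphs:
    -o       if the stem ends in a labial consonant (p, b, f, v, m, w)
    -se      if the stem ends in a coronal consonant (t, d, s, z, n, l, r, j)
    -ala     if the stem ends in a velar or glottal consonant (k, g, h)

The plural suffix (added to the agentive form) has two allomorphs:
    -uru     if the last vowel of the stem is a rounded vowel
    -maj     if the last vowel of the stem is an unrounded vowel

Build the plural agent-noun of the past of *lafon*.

Since the final consonant of *lafon* is /n/ (a nasal), it takes -ud, giving *lafonud*.
The final consonant of the past-tense form *lafonud* is /d/, which is coronal, so the agentive suffix is -se, giving *lafonudse*.
Since the last vowel of the agentive form *lafonudse* is /e/ (an unrounded vowel), it takes -maj, giving *lafonudsemaj*.

lafonudsemaj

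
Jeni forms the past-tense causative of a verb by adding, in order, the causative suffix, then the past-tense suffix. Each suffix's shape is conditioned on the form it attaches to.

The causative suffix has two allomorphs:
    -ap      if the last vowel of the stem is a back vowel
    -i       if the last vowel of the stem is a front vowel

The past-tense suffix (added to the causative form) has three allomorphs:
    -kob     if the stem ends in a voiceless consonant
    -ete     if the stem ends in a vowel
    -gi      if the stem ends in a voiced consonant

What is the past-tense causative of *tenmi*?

tenmiiete

*tenmi* — last vowel /i/ (a front vowel) → -i → *tenmii*.
Since the final sound of the causative form *tenmii* is /i/ (a vowel), it takes -ete, giving *tenmiiete*.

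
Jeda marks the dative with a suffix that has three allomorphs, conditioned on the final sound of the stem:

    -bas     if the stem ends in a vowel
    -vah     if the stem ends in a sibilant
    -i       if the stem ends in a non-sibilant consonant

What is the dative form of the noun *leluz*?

leluzvah

The final sound of *leluz* is /z/, which is a sibilant, so the suffix is -vah, giving *leluzvah*.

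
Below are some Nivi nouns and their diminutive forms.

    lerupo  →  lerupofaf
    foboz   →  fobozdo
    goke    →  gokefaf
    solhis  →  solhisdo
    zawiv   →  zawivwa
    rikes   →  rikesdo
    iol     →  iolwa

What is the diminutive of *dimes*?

The suffix is conditioned by the final sound: -do when the stem ends in a sibilant (*foboz*, *solhis*, *rikes*); -wa when the stem ends in a non-sibilant consonant (*zawiv*, *iol*); -faf when the stem ends in a vowel (*lerupo*, *goke*).
Since the final sound of *dimes* is /s/ (a sibilant), it takes -do, giving *dimesdo*.

dimesdo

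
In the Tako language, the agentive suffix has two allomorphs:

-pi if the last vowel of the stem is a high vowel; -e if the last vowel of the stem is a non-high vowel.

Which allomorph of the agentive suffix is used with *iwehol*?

The last vowel of *iwehol* is /o/, which is a non-high vowel, so the suffix is -e.

-e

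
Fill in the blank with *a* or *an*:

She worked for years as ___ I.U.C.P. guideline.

an

The indefinite article is chosen by the initial *sound* of the following word, not its spelling.
The initialism *I.U.C.P.* is read letter by letter; the first letter, I, is pronounced /aɪ/, which begins with a vowel sound.
So the article is *an*: She worked for years as an I.U.C.P. guideline.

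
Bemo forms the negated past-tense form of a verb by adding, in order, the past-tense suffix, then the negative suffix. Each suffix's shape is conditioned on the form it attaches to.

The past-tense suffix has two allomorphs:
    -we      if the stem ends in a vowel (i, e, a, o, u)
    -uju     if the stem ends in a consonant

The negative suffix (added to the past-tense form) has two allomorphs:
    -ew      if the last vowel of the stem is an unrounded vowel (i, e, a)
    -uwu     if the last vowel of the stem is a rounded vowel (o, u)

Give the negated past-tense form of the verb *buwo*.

buwoweew

*buwo* — final sound /o/ (a vowel) → -we → *buwowe*.
The last vowel of the past-tense form *buwowe* is /e/, which is an unrounded vowel, so the negative suffix is -ew, giving *buwoweew*.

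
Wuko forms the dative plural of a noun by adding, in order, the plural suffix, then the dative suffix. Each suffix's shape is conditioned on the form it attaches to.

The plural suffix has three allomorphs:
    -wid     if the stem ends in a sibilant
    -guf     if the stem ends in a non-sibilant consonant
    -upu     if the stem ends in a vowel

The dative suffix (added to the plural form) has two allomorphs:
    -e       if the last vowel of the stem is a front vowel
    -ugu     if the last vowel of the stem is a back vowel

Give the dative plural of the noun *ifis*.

ifiswide

The final sound of *ifis* is /s/, which is a sibilant, so the plural suffix is -wid, giving *ifiswid*.
The plural form *ifiswid*: last vowel = /i/, a front vowel → -e → *ifiswide*.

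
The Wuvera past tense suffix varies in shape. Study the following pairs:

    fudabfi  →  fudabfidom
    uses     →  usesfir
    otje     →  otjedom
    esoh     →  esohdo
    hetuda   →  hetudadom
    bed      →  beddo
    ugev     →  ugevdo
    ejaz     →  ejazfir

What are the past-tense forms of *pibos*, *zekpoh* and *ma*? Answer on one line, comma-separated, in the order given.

Looking at the final sound of each stem: -fir when the stem ends in a sibilant (*uses*, *ejaz*); -do when the stem ends in a non-sibilant consonant (*esoh*, *bed*, *ugev*); -dom when the stem ends in a vowel (*fudabfi*, *otje*, *hetuda*).
*pibos*: final sound = /s/, a sibilant → -fir → *pibosfir*.
The final sound of *zekpoh* is /h/, which is a non-sibilant consonant, so the suffix is -do, giving *zekpohdo*.
The final sound of *ma* is /a/, which is a vowel, so the suffix is -dom, giving *madom*.

pibosfir, zekpohdo, madom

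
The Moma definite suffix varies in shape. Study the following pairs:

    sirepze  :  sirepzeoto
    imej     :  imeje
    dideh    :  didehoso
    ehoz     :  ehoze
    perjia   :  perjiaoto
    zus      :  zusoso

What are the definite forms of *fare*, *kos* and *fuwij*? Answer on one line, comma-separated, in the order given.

Looking at the final sound of each stem: -oso when the stem ends in a voiceless consonant (*dideh*, *zus*); -e when the stem ends in a voiced consonant (*imej*, *ehoz*); -oto when the stem ends in a vowel (*sirepze*, *perjia*).
Since the final sound of *fare* is /e/ (a vowel), it takes -oto, giving *fareoto*.
*kos*: final sound = /s/, a voiceless consonant → -oso → *kososo*.
*fuwij* — final sound /j/ (a voiced consonant) → -e → *fuwije*.

fareoto, kososo, fuwije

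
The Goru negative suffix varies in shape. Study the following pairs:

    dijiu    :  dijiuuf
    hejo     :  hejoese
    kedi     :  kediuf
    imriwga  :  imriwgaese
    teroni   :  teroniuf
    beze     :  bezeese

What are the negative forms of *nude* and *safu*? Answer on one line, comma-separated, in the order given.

Looking at the last vowel of each stem: -uf when the last vowel of the stem is a high vowel (*dijiu*, *kedi*, *teroni*); -ese when the last vowel of the stem is a non-high vowel (*hejo*, *imriwga*, *beze*).
Since the last vowel of *nude* is /e/ (a non-high vowel), it takes -ese, giving *nudeese*.
*safu*: last vowel = /u/, a high vowel → -uf → *safuuf*.

nudeese, safuuf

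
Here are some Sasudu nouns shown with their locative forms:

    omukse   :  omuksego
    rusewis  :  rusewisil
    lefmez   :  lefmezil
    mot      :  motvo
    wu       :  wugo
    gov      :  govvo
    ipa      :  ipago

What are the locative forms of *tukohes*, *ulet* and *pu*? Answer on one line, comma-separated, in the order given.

tukohesil, uletvo, pugo

The alternation tracks the final sound of the stem — -il when the stem ends in a sibilant (*rusewis*, *lefmez*); -vo when the stem ends in a non-sibilant consonant (*mot*, *gov*); -go when the stem ends in a vowel (*omukse*, *wu*, *ipa*).
*tukohes* — final sound /s/ (a sibilant) → -il → *tukohesil*.
*ulet*: final sound = /t/, a non-sibilant consonant → -vo → *uletvo*.
Since the final sound of *pu* is /u/ (a vowel), it takes -go, giving *pugo*.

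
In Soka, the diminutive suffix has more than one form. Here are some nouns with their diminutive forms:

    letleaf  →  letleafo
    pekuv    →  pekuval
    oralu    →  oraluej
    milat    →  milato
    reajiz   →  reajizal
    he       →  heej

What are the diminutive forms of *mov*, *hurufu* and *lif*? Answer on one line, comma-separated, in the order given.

The suffix is conditioned by the final sound: -o when the stem ends in a voiceless consonant (*letleaf*, *milat*); -al when the stem ends in a voiced consonant (*pekuv*, *reajiz*); -ej when the stem ends in a vowel (*oralu*, *he*).
*mov* — final sound /v/ (a voiced consonant) → -al → *moval*.
Since the final sound of *hurufu* is /u/ (a vowel), it takes -ej, giving *hurufuej*.
*lif* — final sound /f/ (a voiceless consonant) → -o → *lifo*.

moval, hurufuej, lifo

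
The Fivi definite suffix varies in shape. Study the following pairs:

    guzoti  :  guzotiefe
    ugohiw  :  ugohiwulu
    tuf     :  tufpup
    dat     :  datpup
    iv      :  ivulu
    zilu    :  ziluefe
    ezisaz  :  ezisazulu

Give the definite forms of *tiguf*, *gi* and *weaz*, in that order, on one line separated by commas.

tigufpup, giefe, weazulu

Looking at the final sound of each stem: -pup when the stem ends in a voiceless consonant (*tuf*, *dat*); -ulu when the stem ends in a voiced consonant (*ugohiw*, *iv*, *ezisaz*); -efe when the stem ends in a vowel (*guzoti*, *zilu*).
The final sound of *tiguf* is /f/, which is a voiceless consonant, so the suffix is -pup, giving *tigufpup*.
The final sound of *gi* is /i/, which is a vowel, so the suffix is -efe, giving *giefe*.
*weaz*: final sound = /z/, a voiced consonant → -ulu → *weazulu*.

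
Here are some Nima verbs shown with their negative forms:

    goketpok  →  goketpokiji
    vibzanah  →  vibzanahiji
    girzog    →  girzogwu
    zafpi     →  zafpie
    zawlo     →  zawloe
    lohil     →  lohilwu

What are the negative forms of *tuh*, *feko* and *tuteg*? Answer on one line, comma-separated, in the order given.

Looking at the final sound of each stem: -iji when the stem ends in a voiceless consonant (*goketpok*, *vibzanah*); -wu when the stem ends in a voiced consonant (*girzog*, *lohil*); -e when the stem ends in a vowel (*zafpi*, *zawlo*).
*tuh* — final sound /h/ (a voiceless consonant) → -iji → *tuhiji*.
*feko*: final sound = /o/, a vowel → -e → *fekoe*.
*tuteg* — final sound /g/ (a voiced consonant) → -wu → *tutegwu*.

tuhiji, fekoe, tutegwu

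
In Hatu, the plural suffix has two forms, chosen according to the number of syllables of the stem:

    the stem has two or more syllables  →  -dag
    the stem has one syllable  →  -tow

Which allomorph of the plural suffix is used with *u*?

With one syllable, *u* takes -tow.

-tow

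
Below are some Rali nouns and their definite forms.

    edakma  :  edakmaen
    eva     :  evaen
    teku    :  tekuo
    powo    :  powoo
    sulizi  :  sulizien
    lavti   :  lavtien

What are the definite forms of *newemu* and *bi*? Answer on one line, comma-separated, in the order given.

The pattern is rounding harmony: -o when the last vowel of the stem is a rounded vowel (*teku*, *powo*); -en when the last vowel of the stem is an unrounded vowel (*edakma*, *eva*, *sulizi*, *lavti*).
*newemu*: last vowel = /u/, a rounded vowel → -o → *newemuo*.
*bi* — last vowel /i/ (an unrounded vowel) → -en → *bien*.

newemuo, bien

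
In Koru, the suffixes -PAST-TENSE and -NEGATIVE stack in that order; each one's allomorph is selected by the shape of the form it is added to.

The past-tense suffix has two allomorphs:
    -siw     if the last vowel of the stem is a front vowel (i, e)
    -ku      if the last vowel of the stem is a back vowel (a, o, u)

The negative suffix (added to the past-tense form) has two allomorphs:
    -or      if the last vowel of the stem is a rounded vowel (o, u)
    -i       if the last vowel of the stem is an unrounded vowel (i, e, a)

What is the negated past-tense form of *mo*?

mokuor

The last vowel of *mo* is /o/, which is a back vowel, so the past-tense suffix is -ku, giving *moku*.
The past-tense form *moku*: last vowel = /u/, a rounded vowel → -or → *mokuor*.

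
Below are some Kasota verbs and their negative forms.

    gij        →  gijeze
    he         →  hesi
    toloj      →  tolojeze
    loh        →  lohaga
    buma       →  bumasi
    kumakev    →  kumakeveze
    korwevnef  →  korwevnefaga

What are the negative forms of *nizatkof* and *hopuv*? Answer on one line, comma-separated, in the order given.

The pattern is voicing of the final sound: -aga when the stem ends in a voiceless consonant (*loh*, *korwevnef*); -eze when the stem ends in a voiced consonant (*gij*, *toloj*, *kumakev*); -si when the stem ends in a vowel (*he*, *buma*).
*nizatkof* — final sound /f/ (a voiceless consonant) → -aga → *nizatkofaga*.
Since the final sound of *hopuv* is /v/ (a voiced consonant), it takes -eze, giving *hopuveze*.

nizatkofaga, hopuveze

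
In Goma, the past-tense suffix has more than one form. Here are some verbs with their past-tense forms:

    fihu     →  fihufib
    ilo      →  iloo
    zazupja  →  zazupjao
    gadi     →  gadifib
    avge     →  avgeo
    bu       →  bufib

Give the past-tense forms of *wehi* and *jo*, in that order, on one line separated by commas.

wehifib, joo

The alternation tracks the last vowel of the stem — -fib when the last vowel of the stem is a high vowel (*fihu*, *gadi*, *bu*); -o when the last vowel of the stem is a non-high vowel (*ilo*, *zazupja*, *avge*).
*wehi* — last vowel /i/ (a high vowel) → -fib → *wehifib*.
*jo* — last vowel /o/ (a non-high vowel) → -o → *joo*.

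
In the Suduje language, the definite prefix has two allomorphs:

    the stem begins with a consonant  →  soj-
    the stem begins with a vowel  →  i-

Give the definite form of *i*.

*i* — first sound /i/ (a vowel) → i- → *ii*.

ii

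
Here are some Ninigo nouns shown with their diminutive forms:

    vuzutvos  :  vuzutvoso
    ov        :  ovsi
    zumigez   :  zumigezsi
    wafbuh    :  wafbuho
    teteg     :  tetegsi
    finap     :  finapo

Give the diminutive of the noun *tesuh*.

tesuho

The suffix is conditioned by the final consonant: -o when the stem ends in a voiceless consonant (*vuzutvos*, *wafbuh*, *finap*); -si when the stem ends in a voiced consonant (*ov*, *zumigez*, *teteg*).
*tesuh*: final consonant = /h/, voiceless → -o → *tesuho*.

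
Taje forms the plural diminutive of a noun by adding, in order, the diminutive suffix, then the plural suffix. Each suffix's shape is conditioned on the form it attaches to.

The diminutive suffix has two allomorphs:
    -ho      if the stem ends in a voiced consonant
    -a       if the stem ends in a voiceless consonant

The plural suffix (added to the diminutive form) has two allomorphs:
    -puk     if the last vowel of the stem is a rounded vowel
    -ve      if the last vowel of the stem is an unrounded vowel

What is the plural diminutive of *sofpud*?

Since the final consonant of *sofpud* is /d/ (voiced), it takes -ho, giving *sofpudho*.
The last vowel of the diminutive form *sofpudho* is /o/, which is a rounded vowel, so the plural suffix is -puk, giving *sofpudhopuk*.

sofpudhopuk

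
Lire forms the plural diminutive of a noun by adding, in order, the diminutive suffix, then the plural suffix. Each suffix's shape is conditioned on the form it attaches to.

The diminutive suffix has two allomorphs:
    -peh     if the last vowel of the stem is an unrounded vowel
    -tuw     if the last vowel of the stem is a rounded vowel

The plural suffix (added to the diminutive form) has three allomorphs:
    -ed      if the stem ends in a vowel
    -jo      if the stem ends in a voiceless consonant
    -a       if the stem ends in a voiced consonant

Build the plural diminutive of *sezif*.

sezifpehjo

Since the last vowel of *sezif* is /i/ (an unrounded vowel), it takes -peh, giving *sezifpeh*.
The diminutive form *sezifpeh* — final sound /h/ (a voiceless consonant) → -jo → *sezifpehjo*.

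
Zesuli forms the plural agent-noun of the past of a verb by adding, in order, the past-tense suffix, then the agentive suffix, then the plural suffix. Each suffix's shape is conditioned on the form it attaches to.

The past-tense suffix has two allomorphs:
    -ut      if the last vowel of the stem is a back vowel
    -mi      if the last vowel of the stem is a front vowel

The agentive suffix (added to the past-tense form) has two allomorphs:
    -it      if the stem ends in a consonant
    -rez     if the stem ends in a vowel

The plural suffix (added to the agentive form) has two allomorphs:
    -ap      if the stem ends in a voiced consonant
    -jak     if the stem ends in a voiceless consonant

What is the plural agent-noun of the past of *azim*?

azimmirezap

*azim*: last vowel = /i/, a front vowel → -mi → *azimmi*.
Since the final sound of the past-tense form *azimmi* is /i/ (a vowel), it takes -rez, giving *azimmirez*.
The agentive form *azimmirez* — final consonant /z/ (voiced) → -ap → *azimmirezap*.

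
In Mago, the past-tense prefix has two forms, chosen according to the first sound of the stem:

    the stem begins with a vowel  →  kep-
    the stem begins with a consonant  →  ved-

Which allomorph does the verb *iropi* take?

The first sound of *iropi* is /i/, which is a vowel, so the prefix is kep-.

kep-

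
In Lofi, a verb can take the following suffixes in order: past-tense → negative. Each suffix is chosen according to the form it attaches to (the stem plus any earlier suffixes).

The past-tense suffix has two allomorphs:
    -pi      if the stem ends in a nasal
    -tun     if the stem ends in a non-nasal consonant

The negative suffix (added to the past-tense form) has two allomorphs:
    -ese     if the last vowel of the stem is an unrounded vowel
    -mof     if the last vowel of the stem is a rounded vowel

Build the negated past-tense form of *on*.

onpiese

The final consonant of *on* is /n/, which is a nasal, so the past-tense suffix is -pi, giving *onpi*.
The past-tense form *onpi* — last vowel /i/ (an unrounded vowel) → -ese → *onpiese*.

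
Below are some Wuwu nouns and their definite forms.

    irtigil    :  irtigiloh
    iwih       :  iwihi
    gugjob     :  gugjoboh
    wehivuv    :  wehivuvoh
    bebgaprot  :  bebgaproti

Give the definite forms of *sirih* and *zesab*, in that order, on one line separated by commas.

sirihi, zesaboh

The pattern is voicing of the final consonant: -i when the stem ends in a voiceless consonant (*iwih*, *bebgaprot*); -oh when the stem ends in a voiced consonant (*irtigil*, *gugjob*, *wehivuv*).
The final consonant of *sirih* is /h/, which is voiceless, so the suffix is -i, giving *sirihi*.
Since the final consonant of *zesab* is /b/ (voiced), it takes -oh, giving *zesaboh*.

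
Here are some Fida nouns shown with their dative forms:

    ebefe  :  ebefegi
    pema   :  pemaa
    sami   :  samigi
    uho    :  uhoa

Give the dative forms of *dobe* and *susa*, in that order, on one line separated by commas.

Looking at the last vowel of each stem: -gi when the last vowel of the stem is a front vowel (*ebefe*, *sami*); -a when the last vowel of the stem is a back vowel (*pema*, *uho*).
*dobe*: last vowel = /e/, a front vowel → -gi → *dobegi*.
*susa* — last vowel /a/ (a back vowel) → -a → *susaa*.

dobegi, susaa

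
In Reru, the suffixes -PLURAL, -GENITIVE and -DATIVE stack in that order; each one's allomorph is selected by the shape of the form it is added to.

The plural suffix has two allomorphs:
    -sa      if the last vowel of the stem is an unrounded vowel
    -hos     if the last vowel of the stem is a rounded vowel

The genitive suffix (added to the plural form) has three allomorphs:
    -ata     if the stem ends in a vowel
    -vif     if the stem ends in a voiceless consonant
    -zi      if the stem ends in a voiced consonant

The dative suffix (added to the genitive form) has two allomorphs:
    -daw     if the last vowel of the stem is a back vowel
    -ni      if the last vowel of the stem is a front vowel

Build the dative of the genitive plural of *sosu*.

*sosu* — last vowel /u/ (a rounded vowel) → -hos → *sosuhos*.
The plural form *sosuhos*: final sound = /s/, a voiceless consonant → -vif → *sosuhosvif*.
Since the last vowel of the genitive form *sosuhosvif* is /i/ (a front vowel), it takes -ni, giving *sosuhosvifni*.

sosuhosvifni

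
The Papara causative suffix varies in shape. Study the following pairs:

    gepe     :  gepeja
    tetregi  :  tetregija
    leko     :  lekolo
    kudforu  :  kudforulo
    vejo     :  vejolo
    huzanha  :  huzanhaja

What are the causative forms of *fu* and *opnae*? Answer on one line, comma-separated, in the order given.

fulo, opnaeja

Looking at the last vowel of each stem: -lo when the last vowel of the stem is a rounded vowel (*leko*, *kudforu*, *vejo*); -ja when the last vowel of the stem is an unrounded vowel (*gepe*, *tetregi*, *huzanha*).
Since the last vowel of *fu* is /u/ (a rounded vowel), it takes -lo, giving *fulo*.
*opnae* — last vowel /e/ (an unrounded vowel) → -ja → *opnaeja*.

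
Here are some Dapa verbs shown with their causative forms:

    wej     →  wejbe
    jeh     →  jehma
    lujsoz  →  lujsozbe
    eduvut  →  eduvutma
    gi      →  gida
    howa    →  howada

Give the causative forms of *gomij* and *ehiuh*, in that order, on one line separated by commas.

gomijbe, ehiuhma

The suffix is conditioned by the final sound: -ma when the stem ends in a voiceless consonant (*jeh*, *eduvut*); -be when the stem ends in a voiced consonant (*wej*, *lujsoz*); -da when the stem ends in a vowel (*gi*, *howa*).
Since the final sound of *gomij* is /j/ (a voiced consonant), it takes -be, giving *gomijbe*.
The final sound of *ehiuh* is /h/, which is a voiceless consonant, so the suffix is -ma, giving *ehiuhma*.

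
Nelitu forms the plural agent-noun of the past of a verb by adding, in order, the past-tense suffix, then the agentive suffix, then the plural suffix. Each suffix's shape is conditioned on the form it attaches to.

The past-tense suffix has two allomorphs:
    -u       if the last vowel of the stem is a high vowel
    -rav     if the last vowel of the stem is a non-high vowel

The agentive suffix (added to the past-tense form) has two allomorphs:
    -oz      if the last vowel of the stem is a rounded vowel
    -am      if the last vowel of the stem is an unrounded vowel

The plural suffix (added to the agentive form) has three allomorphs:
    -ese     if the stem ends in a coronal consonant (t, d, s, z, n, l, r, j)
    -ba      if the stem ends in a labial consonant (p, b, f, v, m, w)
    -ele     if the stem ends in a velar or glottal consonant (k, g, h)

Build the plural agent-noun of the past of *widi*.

widiuozese

The last vowel of *widi* is /i/, which is a high vowel, so the past-tense suffix is -u, giving *widiu*.
The past-tense form *widiu*: last vowel = /u/, a rounded vowel → -oz → *widiuoz*.
The final consonant of the agentive form *widiuoz* is /z/, which is coronal, so the plural suffix is -ese, giving *widiuozese*.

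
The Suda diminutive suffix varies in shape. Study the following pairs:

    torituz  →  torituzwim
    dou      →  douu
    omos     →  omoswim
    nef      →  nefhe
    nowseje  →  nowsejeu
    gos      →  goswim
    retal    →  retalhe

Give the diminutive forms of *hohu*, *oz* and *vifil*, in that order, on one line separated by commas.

Looking at the final sound of each stem: -wim when the stem ends in a sibilant (*torituz*, *omos*, *gos*); -he when the stem ends in a non-sibilant consonant (*nef*, *retal*); -u when the stem ends in a vowel (*dou*, *nowseje*).
*hohu*: final sound = /u/, a vowel → -u → *hohuu*.
*oz* — final sound /z/ (a sibilant) → -wim → *ozwim*.
*vifil*: final sound = /l/, a non-sibilant consonant → -he → *vifilhe*.

hohuu, ozwim, vifilhe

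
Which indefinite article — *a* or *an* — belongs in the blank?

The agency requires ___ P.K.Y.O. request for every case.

The indefinite article is chosen by the initial *sound* of the following word, not its spelling.
The initialism *P.K.Y.O.* is read letter by letter; the first letter, P, is pronounced /piː/, which begins with a consonant sound.
So the article is *a*: The agency requires a P.K.Y.O. request for every case.

a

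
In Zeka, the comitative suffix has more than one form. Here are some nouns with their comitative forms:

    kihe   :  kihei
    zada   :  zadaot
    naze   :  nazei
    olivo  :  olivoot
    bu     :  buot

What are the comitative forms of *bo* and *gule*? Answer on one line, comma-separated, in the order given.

boot, gulei

The pattern is front/back vowel harmony: -i when the last vowel of the stem is a front vowel (*kihe*, *naze*); -ot when the last vowel of the stem is a back vowel (*zada*, *olivo*, *bu*).
Since the last vowel of *bo* is /o/ (a back vowel), it takes -ot, giving *boot*.
*gule*: last vowel = /e/, a front vowel → -i → *gulei*.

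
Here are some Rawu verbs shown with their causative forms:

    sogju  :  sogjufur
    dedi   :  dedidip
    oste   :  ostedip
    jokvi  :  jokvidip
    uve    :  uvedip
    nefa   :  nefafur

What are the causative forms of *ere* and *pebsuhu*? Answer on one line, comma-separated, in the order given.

eredip, pebsuhufur

Looking at the last vowel of each stem: -dip when the last vowel of the stem is a front vowel (*dedi*, *oste*, *jokvi*, *uve*); -fur when the last vowel of the stem is a back vowel (*sogju*, *nefa*).
*ere* — last vowel /e/ (a front vowel) → -dip → *eredip*.
*pebsuhu* — last vowel /u/ (a back vowel) → -fur → *pebsuhufur*.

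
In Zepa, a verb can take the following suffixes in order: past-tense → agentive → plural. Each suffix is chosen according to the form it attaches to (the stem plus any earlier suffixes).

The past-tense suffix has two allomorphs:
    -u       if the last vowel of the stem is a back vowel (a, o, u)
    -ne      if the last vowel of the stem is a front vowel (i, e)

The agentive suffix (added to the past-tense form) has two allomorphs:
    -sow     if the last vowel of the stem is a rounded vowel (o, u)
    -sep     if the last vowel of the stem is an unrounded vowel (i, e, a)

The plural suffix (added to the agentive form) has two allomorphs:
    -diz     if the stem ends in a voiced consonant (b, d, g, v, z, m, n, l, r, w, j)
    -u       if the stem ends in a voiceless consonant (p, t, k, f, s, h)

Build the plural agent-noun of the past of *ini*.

Since the last vowel of *ini* is /i/ (a front vowel), it takes -ne, giving *inine*.
The past-tense form *inine*: last vowel = /e/, an unrounded vowel → -sep → *ininesep*.
The agentive form *ininesep* — final consonant /p/ (voiceless) → -u → *ininesepu*.

ininesepu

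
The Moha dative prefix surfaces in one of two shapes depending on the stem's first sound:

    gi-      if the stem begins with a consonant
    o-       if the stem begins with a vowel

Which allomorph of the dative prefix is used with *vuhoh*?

Since the first sound of *vuhoh* is /v/ (a consonant), it takes gi-.

gi-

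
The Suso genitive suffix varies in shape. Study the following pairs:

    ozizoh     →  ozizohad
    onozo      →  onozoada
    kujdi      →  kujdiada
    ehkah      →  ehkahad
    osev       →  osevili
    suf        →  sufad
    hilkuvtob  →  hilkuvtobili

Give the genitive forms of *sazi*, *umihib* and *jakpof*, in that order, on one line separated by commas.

Looking at the final sound of each stem: -ad when the stem ends in a voiceless consonant (*ozizoh*, *ehkah*, *suf*); -ili when the stem ends in a voiced consonant (*osev*, *hilkuvtob*); -ada when the stem ends in a vowel (*onozo*, *kujdi*).
*sazi*: final sound = /i/, a vowel → -ada → *saziada*.
The final sound of *umihib* is /b/, which is a voiced consonant, so the suffix is -ili, giving *umihibili*.
*jakpof* — final sound /f/ (a voiceless consonant) → -ad → *jakpofad*.

saziada, umihibili, jakpofad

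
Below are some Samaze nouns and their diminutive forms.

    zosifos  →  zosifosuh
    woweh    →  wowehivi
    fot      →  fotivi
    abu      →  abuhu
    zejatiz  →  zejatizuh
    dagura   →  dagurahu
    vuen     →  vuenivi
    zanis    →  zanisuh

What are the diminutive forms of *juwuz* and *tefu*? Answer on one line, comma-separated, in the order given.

Looking at the final sound of each stem: -uh when the stem ends in a sibilant (*zosifos*, *zejatiz*, *zanis*); -ivi when the stem ends in a non-sibilant consonant (*woweh*, *fot*, *vuen*); -hu when the stem ends in a vowel (*abu*, *dagura*).
The final sound of *juwuz* is /z/, which is a sibilant, so the suffix is -uh, giving *juwuzuh*.
*tefu*: final sound = /u/, a vowel → -hu → *tefuhu*.

juwuzuh, tefuhu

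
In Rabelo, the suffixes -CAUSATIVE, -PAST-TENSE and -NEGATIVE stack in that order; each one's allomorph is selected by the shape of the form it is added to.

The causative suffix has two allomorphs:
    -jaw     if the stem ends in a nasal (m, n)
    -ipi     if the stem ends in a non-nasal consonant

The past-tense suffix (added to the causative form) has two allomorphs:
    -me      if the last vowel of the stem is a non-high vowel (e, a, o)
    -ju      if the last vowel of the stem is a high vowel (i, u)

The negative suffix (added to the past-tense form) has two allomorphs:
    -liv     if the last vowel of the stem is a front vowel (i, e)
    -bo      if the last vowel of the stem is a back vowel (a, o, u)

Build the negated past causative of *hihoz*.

hihozipijubo

*hihoz* — final consonant /z/ (non-nasal) → -ipi → *hihozipi*.
Since the last vowel of the causative form *hihozipi* is /i/ (a high vowel), it takes -ju, giving *hihozipiju*.
Since the last vowel of the past-tense form *hihozipiju* is /u/ (a back vowel), it takes -bo, giving *hihozipijubo*.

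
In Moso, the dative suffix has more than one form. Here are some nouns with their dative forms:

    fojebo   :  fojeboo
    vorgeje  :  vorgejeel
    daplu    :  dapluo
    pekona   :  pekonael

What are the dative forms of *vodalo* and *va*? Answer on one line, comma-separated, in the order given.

vodaloo, vael

The suffix is conditioned by the last vowel: -o when the last vowel of the stem is a rounded vowel (*fojebo*, *daplu*); -el when the last vowel of the stem is an unrounded vowel (*vorgeje*, *pekona*).
The last vowel of *vodalo* is /o/, which is a rounded vowel, so the suffix is -o, giving *vodaloo*.
*va* — last vowel /a/ (an unrounded vowel) → -el → *vael*.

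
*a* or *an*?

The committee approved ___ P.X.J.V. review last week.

a

The indefinite article is chosen by the initial *sound* of the following word, not its spelling.
The initialism *P.X.J.V.* is read letter by letter; the first letter, P, is pronounced /piː/, which begins with a consonant sound.
So the article is *a*: The committee approved a P.X.J.V. review last week.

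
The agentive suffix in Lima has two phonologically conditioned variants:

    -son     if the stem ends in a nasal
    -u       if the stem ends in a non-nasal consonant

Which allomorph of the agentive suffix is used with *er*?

-u

*er* — final consonant /r/ (non-nasal) → -u.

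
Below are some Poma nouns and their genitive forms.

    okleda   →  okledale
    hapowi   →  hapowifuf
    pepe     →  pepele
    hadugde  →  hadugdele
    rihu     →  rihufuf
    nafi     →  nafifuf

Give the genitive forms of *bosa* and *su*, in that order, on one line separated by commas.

bosale, sufuf

The pattern is height harmony: -fuf when the last vowel of the stem is a high vowel (*hapowi*, *rihu*, *nafi*); -le when the last vowel of the stem is a non-high vowel (*okleda*, *pepe*, *hadugde*).
*bosa* — last vowel /a/ (a non-high vowel) → -le → *bosale*.
*su*: last vowel = /u/, a high vowel → -fuf → *sufuf*.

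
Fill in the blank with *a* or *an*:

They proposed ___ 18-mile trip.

an

The indefinite article is chosen by the initial *sound* of the following word, not its spelling.
The number *18* is spoken "eighteen", beginning with /ˌeɪˈtiːn/ — a vowel sound.
So the article is *an*: They proposed an 18-mile trip.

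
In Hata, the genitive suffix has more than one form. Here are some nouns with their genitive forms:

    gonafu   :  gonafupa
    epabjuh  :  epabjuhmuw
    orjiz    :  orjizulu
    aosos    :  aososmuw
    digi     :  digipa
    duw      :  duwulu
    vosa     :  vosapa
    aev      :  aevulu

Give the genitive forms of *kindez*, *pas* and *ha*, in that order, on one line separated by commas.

kindezulu, pasmuw, hapa

Looking at the final sound of each stem: -muw when the stem ends in a voiceless consonant (*epabjuh*, *aosos*); -ulu when the stem ends in a voiced consonant (*orjiz*, *duw*, *aev*); -pa when the stem ends in a vowel (*gonafu*, *digi*, *vosa*).
*kindez* — final sound /z/ (a voiced consonant) → -ulu → *kindezulu*.
The final sound of *pas* is /s/, which is a voiceless consonant, so the suffix is -muw, giving *pasmuw*.
Since the final sound of *ha* is /a/ (a vowel), it takes -pa, giving *hapa*.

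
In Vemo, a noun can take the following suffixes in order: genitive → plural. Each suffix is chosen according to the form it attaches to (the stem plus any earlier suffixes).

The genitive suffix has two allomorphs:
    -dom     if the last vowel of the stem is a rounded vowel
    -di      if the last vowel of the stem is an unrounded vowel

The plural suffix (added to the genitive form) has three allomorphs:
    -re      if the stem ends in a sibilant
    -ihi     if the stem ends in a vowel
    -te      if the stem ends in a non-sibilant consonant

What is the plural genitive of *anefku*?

anefkudomte

*anefku* — last vowel /u/ (a rounded vowel) → -dom → *anefkudom*.
Since the final sound of the genitive form *anefkudom* is /m/ (a non-sibilant consonant), it takes -te, giving *anefkudomte*.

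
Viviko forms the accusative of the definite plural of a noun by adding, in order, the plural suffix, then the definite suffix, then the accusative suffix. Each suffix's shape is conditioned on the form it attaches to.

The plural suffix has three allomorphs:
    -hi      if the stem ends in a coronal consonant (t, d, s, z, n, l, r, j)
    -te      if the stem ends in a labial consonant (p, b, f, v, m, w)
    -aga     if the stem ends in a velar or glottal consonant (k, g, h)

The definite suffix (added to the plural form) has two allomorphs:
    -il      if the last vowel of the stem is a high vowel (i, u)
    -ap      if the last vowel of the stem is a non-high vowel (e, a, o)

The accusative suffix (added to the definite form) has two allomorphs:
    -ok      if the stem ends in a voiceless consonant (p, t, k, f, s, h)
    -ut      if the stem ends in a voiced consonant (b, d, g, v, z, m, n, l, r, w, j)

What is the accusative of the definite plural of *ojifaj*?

*ojifaj*: final consonant = /j/, coronal → -hi → *ojifajhi*.
The plural form *ojifajhi*: last vowel = /i/, a high vowel → -il → *ojifajhiil*.
The definite form *ojifajhiil* — final consonant /l/ (voiced) → -ut → *ojifajhiilut*.

ojifajhiilut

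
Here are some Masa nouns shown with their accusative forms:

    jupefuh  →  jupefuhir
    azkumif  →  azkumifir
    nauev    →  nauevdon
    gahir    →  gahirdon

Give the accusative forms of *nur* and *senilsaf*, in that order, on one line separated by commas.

nurdon, senilsafir

Looking at the final consonant of each stem: -ir when the stem ends in a voiceless consonant (*jupefuh*, *azkumif*); -don when the stem ends in a voiced consonant (*nauev*, *gahir*).
The final consonant of *nur* is /r/, which is voiced, so the suffix is -don, giving *nurdon*.
*senilsaf* — final consonant /f/ (voiceless) → -ir → *senilsafir*.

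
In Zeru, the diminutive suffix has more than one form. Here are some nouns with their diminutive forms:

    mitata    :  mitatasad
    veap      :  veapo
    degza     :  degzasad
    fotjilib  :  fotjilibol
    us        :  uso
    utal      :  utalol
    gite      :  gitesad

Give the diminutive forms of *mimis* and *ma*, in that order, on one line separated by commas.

The pattern is voicing of the final sound: -o when the stem ends in a voiceless consonant (*veap*, *us*); -ol when the stem ends in a voiced consonant (*fotjilib*, *utal*); -sad when the stem ends in a vowel (*mitata*, *degza*, *gite*).
The final sound of *mimis* is /s/, which is a voiceless consonant, so the suffix is -o, giving *mimiso*.
*ma*: final sound = /a/, a vowel → -sad → *masad*.

mimiso, masad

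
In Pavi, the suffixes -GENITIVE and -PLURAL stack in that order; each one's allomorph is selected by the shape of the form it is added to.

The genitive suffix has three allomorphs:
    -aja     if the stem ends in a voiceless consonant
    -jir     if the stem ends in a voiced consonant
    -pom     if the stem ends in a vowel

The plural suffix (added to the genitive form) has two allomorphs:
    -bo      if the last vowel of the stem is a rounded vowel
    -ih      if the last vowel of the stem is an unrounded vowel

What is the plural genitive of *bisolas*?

bisolasajaih

*bisolas*: final sound = /s/, a voiceless consonant → -aja → *bisolasaja*.
The last vowel of the genitive form *bisolasaja* is /a/, which is an unrounded vowel, so the plural suffix is -ih, giving *bisolasajaih*.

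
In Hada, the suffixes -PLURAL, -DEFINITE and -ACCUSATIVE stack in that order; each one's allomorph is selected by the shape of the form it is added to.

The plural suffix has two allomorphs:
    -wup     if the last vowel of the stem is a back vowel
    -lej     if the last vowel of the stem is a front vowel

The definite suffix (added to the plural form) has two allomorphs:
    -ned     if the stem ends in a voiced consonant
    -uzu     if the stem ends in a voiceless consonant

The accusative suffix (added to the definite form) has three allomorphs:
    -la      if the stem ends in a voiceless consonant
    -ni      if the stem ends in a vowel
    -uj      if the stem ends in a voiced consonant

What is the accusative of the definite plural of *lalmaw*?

lalmawwupuzuni

Since the last vowel of *lalmaw* is /a/ (a back vowel), it takes -wup, giving *lalmawwup*.
Since the final consonant of the plural form *lalmawwup* is /p/ (voiceless), it takes -uzu, giving *lalmawwupuzu*.
The definite form *lalmawwupuzu*: final sound = /u/, a vowel → -ni → *lalmawwupuzuni*.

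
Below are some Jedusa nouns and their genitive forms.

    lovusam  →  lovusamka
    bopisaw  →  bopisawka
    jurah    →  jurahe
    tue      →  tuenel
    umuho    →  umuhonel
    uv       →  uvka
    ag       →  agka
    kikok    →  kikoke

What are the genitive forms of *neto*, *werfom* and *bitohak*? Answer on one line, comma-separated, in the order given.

netonel, werfomka, bitohake

The pattern is voicing of the final sound: -e when the stem ends in a voiceless consonant (*jurah*, *kikok*); -ka when the stem ends in a voiced consonant (*lovusam*, *bopisaw*, *uv*, *ag*); -nel when the stem ends in a vowel (*tue*, *umuho*).
*neto* — final sound /o/ (a vowel) → -nel → *netonel*.
The final sound of *werfom* is /m/, which is a voiced consonant, so the suffix is -ka, giving *werfomka*.
Since the final sound of *bitohak* is /k/ (a voiceless consonant), it takes -e, giving *bitohake*.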